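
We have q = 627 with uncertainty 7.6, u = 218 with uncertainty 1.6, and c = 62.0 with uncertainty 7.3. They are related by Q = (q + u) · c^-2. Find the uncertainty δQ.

0.0518

Let w = q + u = 845. δw = √(δq² + δu²) = √(57.8 + 2.56) = 7.77, so δw/w = 0.00919.
Q is then a monomial in w, c:
δQ/Q = √((δw/w)² + (-2·δc/c)²) = √(8.45e-05 + 0.0555) = 0.236
Q = 0.220, so δQ = 0.236 × 0.220 = 0.0518.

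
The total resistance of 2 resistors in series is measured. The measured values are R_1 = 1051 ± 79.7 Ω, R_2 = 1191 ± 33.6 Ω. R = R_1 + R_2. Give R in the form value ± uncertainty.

For a sum/difference, combine absolute errors in quadrature:
  (δR_1)² = 6350;  (δR_2)² = 1130
δR = √(7480) = 86.5 Ω
R = 2242 Ω.

2242 ± 86.5 Ω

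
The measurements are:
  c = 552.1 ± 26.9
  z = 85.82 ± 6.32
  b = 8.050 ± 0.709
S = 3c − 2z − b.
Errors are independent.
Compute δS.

81.7

Absolute uncertainties add in quadrature for a linear combination:
  (3·δc)² = 6510;  (2·δz)² = 160;  (δb)² = 0.503
δS = √(6670) = 81.7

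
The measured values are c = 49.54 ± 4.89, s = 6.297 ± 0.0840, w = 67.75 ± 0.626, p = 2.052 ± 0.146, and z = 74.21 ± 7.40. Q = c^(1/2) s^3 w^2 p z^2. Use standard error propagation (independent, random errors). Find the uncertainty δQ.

For a monomial Q ∝ c^(1/2), s^3, w^2, p, z^2, fractional errors add in quadrature:
  (½·δc/c)² = (0.5×0.0987)² = 0.00244;  (3·δs/s)² = (3×0.0133)² = 0.00160;  (2·δw/w)² = (2×0.00924)² = 0.000341;  (1·δp/p)² = (1×0.0712)² = 0.00506;  (2·δz/z)² = (2×0.0997)² = 0.0398
δQ/Q = √(0.0492) = 0.222
Q = 9.116e+10, so δQ = 0.222 × 9.116e+10 = 2.02e+10.

2.02e+10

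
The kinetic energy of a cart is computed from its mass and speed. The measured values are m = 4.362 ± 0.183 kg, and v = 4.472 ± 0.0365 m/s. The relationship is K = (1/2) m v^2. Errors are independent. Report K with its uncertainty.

43.62 ± 1.96 J

K is a product of powers, so relative uncertainties combine in quadrature:
  (1·δm/m)² = (1×0.0420)² = 0.00176;  (2·δv/v)² = (2×0.00816)² = 0.000266
δK/K = √(0.00203) = 0.0450
K = 43.62 J, so δK = 0.0450 × 43.62 = 1.96 J.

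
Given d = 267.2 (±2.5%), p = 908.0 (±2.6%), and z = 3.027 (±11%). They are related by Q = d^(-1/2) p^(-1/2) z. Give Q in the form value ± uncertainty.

Since Q is a product/quotient, work with relative uncertainties:
  (−½·δd/d)² = (-0.5×0.0250)² = 0.000156;  (−½·δp/p)² = (-0.5×0.0260)² = 0.000169;  (1·δz/z)² = (1×0.110)² = 0.0121
δQ/Q = √(0.0124) = 0.111
Q = 0.006145, so δQ = 0.111 × 0.006145 = 0.000685.

0.006145 ± 0.000685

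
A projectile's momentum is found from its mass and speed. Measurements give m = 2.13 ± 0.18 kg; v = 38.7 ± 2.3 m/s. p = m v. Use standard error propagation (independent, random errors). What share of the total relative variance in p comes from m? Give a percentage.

(δp/p)² = (1·δm/m)² + (1·δv/v)²
  m term: (1×0.0845)² = 0.00714
  v term: (1×0.0594)² = 0.00353
Total = 0.0107. Share from m = 0.00714/0.0107 = 0.669.

66.9%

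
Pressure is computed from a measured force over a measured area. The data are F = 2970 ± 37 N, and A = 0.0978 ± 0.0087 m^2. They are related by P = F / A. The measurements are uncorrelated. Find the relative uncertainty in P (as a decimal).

Products/powers → add relative errors in quadrature, weighted by exponent:
  (1·δF/F)² = (1×0.0125)² = 0.000155;  (-1·δA/A)² = (-1×0.0890)² = 0.00791
δP/P = √(0.00807) = 0.0898

0.0898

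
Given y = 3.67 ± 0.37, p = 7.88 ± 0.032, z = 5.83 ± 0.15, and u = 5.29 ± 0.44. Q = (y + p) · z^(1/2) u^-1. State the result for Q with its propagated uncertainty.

5.27 ± 0.475

Let w = y + p = 11.6. δw = √(δy² + δp²) = √(0.137 + 0.00102) = 0.371, so δw/w = 0.0322.
Q is then a monomial in w, z, u:
δQ/Q = √((δw/w)² + (½·δz/z)² + (-1·δu/u)²) = √(0.00103 + 0.000165 + 0.00692) = 0.0901
Q = 5.27, so δQ = 0.0901 × 5.27 = 0.475.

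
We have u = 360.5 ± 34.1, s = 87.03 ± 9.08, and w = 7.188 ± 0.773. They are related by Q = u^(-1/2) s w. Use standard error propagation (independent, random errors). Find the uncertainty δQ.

Products/powers → add relative errors in quadrature, weighted by exponent:
  (−½·δu/u)² = (-0.5×0.0946)² = 0.00224;  (1·δs/s)² = (1×0.104)² = 0.0109;  (1·δw/w)² = (1×0.108)² = 0.0116
δQ/Q = √(0.0247) = 0.157
Q = 32.95, so δQ = 0.157 × 32.95 = 5.18.

5.18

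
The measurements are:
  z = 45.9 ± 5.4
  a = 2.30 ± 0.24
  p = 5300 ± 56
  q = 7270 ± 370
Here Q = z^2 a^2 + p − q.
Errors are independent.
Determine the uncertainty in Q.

3530

Let w = z^2·a^2 = 11100. δw/w = √((2·δz/z)² + (2·δa/a)²) = √(0.0554 + 0.0436) = 0.315, so δw = 3510.
Q = w + p − q: δQ = √(δw² + δp² + δq²) = √(1.23e+07 + 3140 + 1.37e+05) = 3530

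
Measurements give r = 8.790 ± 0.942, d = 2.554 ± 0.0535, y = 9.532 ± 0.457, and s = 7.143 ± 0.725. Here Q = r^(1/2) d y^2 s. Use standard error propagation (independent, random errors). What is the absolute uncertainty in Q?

Relative error in a monomial: (δQ/Q)² = Σ (nᵢ · δxᵢ/xᵢ)².
  (½·δr/r)² = (0.5×0.107)² = 0.00287;  (1·δd/d)² = (1×0.0209)² = 0.000439;  (2·δy/y)² = (2×0.0479)² = 0.00919;  (1·δs/s)² = (1×0.101)² = 0.0103
δQ/Q = √(0.0228) = 0.151
Q = 4914, so δQ = 0.151 × 4914 = 742.

742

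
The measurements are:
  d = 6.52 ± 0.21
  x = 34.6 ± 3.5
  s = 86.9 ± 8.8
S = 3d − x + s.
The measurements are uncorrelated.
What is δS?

9.49

Each term contributes (cᵢ δxᵢ)² to (δS)²:
  (3·δd)² = 0.397;  (δx)² = 12.2;  (δs)² = 77.4
δS = √(90.1) = 9.49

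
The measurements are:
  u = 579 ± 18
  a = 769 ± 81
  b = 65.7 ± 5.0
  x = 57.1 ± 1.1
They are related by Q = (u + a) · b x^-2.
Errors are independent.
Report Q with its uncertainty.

Let w = u + a = 1350. δw = √(δu² + δa²) = √(324 + 6560) = 83.0, so δw/w = 0.0616.
Q is then a monomial in w, b, x:
δQ/Q = √((δw/w)² + (1·δb/b)² + (-2·δx/x)²) = √(0.00379 + 0.00579 + 0.00148) = 0.105
Q = 27.2, so δQ = 0.105 × 27.2 = 2.86.

27.2 ± 2.86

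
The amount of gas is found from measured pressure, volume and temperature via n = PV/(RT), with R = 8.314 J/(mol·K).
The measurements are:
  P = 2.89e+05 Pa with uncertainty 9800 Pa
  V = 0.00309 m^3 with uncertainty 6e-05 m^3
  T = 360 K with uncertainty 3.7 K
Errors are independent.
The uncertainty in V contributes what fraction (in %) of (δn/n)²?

(δn/n)² = (1·δP/P)² + (1·δV/V)² + (-1·δT/T)²
  P term: (1×0.0339)² = 0.00115
  V term: (1×0.0194)² = 0.000377
  T term: (-1×0.0103)² = 0.000106
Total = 0.00163. Share from V = 0.000377/0.00163 = 0.231.

23.1%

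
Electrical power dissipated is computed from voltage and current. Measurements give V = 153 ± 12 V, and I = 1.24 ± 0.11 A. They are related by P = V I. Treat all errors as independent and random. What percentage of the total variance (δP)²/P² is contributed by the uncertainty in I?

56.1%

(δP/P)² = (1·δV/V)² + (1·δI/I)²
  V term: (1×0.0784)² = 0.00615
  I term: (1×0.0887)² = 0.00787
Total = 0.0140. Share from I = 0.00787/0.0140 = 0.561.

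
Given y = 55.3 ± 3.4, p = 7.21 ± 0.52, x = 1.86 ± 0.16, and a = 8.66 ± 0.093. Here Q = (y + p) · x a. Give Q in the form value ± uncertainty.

1010 ± 103

Let u = y + p = 62.5. δu = √(δy² + δp²) = √(11.6 + 0.270) = 3.44, so δu/u = 0.0550.
Q is then a monomial in u, x, a:
δQ/Q = √((δu/u)² + (1·δx/x)² + (1·δa/a)²) = √(0.00303 + 0.00740 + 0.000115) = 0.103
Q = 1010, so δQ = 0.103 × 1010 = 103.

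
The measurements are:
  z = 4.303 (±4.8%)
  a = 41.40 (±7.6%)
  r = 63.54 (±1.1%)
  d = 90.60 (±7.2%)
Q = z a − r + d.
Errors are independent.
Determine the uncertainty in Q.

17.3

Let p = z·a = 178.1. δp/p = √((1·δz/z)² + (1·δa/a)²) = √(0.00230 + 0.00578) = 0.0899, so δp = 16.0.
Q = p − r + d: δQ = √(δp² + δr² + δd²) = √(256 + 0.489 + 42.6) = 17.3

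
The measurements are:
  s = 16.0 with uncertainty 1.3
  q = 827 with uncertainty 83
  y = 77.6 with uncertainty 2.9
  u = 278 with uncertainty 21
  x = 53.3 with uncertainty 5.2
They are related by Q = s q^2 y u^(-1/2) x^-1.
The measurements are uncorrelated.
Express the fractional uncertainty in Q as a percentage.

Q is a product of powers, so relative uncertainties combine in quadrature:
  (1·δs/s)² = (1×0.0813)² = 0.00660;  (2·δq/q)² = (2×0.100)² = 0.0403;  (1·δy/y)² = (1×0.0374)² = 0.00140;  (−½·δu/u)² = (-0.5×0.0755)² = 0.00143;  (-1·δx/x)² = (-1×0.0976)² = 0.00952
δQ/Q = √(0.0592) = 0.243

24.3%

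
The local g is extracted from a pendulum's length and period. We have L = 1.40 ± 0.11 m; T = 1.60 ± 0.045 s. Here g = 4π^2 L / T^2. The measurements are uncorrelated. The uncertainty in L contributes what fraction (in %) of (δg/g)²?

66.1%

(δg/g)² = (1·δL/L)² + (-2·δT/T)²
  L term: (1×0.0786)² = 0.00617
  T term: (-2×0.0281)² = 0.00316
Total = 0.00934. Share from L = 0.00617/0.00934 = 0.661.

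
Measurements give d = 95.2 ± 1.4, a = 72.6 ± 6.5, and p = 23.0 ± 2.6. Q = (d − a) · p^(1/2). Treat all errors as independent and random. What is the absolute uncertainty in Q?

Let u = d − a = 22.6. δu = √(δd² + δa²) = √(1.96 + 42.2) = 6.65, so δu/u = 0.294.
Q is then a monomial in u, p:
δQ/Q = √((δu/u)² + (½·δp/p)²) = √(0.0866 + 0.00319) = 0.300
Q = 108, so δQ = 0.300 × 108 = 32.5.

32.5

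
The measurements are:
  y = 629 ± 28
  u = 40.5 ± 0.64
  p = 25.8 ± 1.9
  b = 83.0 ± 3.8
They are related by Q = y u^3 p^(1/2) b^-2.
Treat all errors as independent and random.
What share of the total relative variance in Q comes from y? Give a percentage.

14.2%

(δQ/Q)² = (1·δy/y)² + (3·δu/u)² + (½·δp/p)² + (-2·δb/b)²
  y term: (1×0.0445)² = 0.00198
  u term: (3×0.0158)² = 0.00225
  p term: (0.5×0.0736)² = 0.00136
  b term: (-2×0.0458)² = 0.00838
Total = 0.0140. Share from y = 0.00198/0.0140 = 0.142.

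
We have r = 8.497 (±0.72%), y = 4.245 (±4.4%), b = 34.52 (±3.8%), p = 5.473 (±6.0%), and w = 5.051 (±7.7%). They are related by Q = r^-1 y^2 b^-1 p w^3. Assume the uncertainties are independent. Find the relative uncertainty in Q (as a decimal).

0.257

Each factor contributes (exponent × relative error)² to (δQ/Q)²:
  (-1·δr/r)² = (-1×0.00720)² = 5.18e-05;  (2·δy/y)² = (2×0.0440)² = 0.00774;  (-1·δb/b)² = (-1×0.0380)² = 0.00144;  (1·δp/p)² = (1×0.0600)² = 0.00360;  (3·δw/w)² = (3×0.0770)² = 0.0534
δQ/Q = √(0.0662) = 0.257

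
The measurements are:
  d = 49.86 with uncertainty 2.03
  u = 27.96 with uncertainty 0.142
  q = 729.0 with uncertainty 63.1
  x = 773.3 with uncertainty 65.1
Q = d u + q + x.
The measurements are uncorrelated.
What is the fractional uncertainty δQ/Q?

Let p = d·u = 1394. δp/p = √((1·δd/d)² + (1·δu/u)²) = √(0.00166 + 2.58e-05) = 0.0410, so δp = 57.2.
Q = p + q + x: δQ = √(δp² + δq² + δx²) = √(3270 + 3980 + 4240) = 107
Q = 2896, so δQ/Q = 107/2896 = 0.0370.

0.0370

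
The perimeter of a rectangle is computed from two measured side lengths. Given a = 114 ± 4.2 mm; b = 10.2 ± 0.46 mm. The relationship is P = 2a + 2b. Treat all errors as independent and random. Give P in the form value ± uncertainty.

Sums and differences: (δP)² = Σ (cᵢ δxᵢ)².
  (2·δa)² = 70.6;  (2·δb)² = 0.846
δP = √(71.4) = 8.45 mm
P = 248 mm.

248 ± 8.45 mm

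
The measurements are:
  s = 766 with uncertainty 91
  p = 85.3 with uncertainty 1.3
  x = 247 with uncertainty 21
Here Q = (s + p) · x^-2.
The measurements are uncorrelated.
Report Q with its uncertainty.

Let u = s + p = 851. δu = √(δs² + δp²) = √(8280 + 1.69) = 91.0, so δu/u = 0.107.
Q is then a monomial in u, x:
δQ/Q = √((δu/u)² + (-2·δx/x)²) = √(0.0114 + 0.0289) = 0.201
Q = 0.0140, so δQ = 0.201 × 0.0140 = 0.00280.

0.0140 ± 0.00280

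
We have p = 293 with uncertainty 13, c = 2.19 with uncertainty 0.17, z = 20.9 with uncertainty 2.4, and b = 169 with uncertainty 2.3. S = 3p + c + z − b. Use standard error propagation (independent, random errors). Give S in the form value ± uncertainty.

S is a linear combination, so absolute uncertainties add in quadrature:
  (3·δp)² = 1520;  (δc)² = 0.0289;  (δz)² = 5.76;  (δb)² = 5.29
δS = √(1530) = 39.1
S = 733.

733 ± 39.1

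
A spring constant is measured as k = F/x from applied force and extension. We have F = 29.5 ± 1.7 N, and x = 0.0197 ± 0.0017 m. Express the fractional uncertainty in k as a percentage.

Products/powers → add relative errors in quadrature, weighted by exponent:
  (1·δF/F)² = (1×0.0576)² = 0.00332;  (-1·δx/x)² = (-1×0.0863)² = 0.00745
δk/k = √(0.0108) = 0.104

10.4%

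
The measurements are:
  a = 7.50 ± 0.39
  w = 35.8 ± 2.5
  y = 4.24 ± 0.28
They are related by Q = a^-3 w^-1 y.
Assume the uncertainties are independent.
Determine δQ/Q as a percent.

Each factor contributes (exponent × relative error)² to (δQ/Q)²:
  (-3·δa/a)² = (-3×0.0520)² = 0.0243;  (-1·δw/w)² = (-1×0.0698)² = 0.00488;  (1·δy/y)² = (1×0.0660)² = 0.00436
δQ/Q = √(0.0336) = 0.183

18.3%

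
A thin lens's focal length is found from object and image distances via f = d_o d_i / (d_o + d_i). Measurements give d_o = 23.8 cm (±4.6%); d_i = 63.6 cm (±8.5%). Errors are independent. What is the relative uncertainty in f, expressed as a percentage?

4.07%

∂f/∂d_o = (d_i/(d_o+d_i))² = 0.530;  ∂f/∂d_i = (d_o/(d_o+d_i))² = 0.0742
δf = √((∂f/∂d_o · δd_o)² + (∂f/∂d_i · δd_i)²) = √(0.336 + 0.161) = 0.705 cm
f = 17.3 cm, so δf/f = 0.705/17.3 = 0.0407.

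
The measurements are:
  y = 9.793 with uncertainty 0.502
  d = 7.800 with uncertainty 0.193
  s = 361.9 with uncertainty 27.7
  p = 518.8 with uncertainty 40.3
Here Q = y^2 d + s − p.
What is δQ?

Let w = y^2·d = 748.0. δw/w = √((2·δy/y)² + (1·δd/d)²) = √(0.0105 + 0.000612) = 0.105, so δw = 78.9.
Q = w + s − p: δQ = √(δw² + δs² + δp²) = √(6220 + 767 + 1620) = 92.8

92.8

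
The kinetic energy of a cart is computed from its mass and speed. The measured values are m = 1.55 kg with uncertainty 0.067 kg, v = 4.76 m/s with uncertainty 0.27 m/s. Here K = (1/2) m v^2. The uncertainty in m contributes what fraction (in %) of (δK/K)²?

(δK/K)² = (1·δm/m)² + (2·δv/v)²
  m term: (1×0.0432)² = 0.00187
  v term: (2×0.0567)² = 0.0129
Total = 0.0147. Share from m = 0.00187/0.0147 = 0.127.

12.7%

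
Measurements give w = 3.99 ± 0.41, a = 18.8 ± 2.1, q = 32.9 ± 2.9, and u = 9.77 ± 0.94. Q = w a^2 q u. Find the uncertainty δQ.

1.26e+05

Each factor contributes (exponent × relative error)² to (δQ/Q)²:
  (1·δw/w)² = (1×0.103)² = 0.0106;  (2·δa/a)² = (2×0.112)² = 0.0499;  (1·δq/q)² = (1×0.0881)² = 0.00777;  (1·δu/u)² = (1×0.0962)² = 0.00926
δQ/Q = √(0.0775) = 0.278
Q = 4.53e+05, so δQ = 0.278 × 4.53e+05 = 1.26e+05.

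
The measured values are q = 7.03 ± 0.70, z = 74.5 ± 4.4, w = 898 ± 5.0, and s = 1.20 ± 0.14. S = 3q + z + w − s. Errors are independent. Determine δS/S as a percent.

Sums and differences: (δS)² = Σ (cᵢ δxᵢ)².
  (3·δq)² = 4.41;  (δz)² = 19.4;  (δw)² = 25.0;  (δs)² = 0.0196
δS = √(48.8) = 6.98
S = 992, so δS/S = 6.98/992 = 0.00704.

0.704%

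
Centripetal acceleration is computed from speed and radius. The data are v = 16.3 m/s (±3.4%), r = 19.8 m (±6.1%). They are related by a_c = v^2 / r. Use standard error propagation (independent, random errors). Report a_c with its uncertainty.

a_c is a product of powers, so relative uncertainties combine in quadrature:
  (2·δv/v)² = (2×0.0340)² = 0.00462;  (-1·δr/r)² = (-1×0.0610)² = 0.00372
δa_c/a_c = √(0.00834) = 0.0914
a_c = 13.4 m/s^2, so δa_c = 0.0914 × 13.4 = 1.23 m/s^2.

13.4 ± 1.23 m/s^2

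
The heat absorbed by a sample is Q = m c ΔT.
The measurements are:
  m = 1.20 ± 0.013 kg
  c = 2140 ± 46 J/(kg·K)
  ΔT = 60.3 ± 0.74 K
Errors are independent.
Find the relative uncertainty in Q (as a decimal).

0.0270

Since Q is a product/quotient, work with relative uncertainties:
  (1·δm/m)² = (1×0.0108)² = 0.000117;  (1·δc/c)² = (1×0.0215)² = 0.000462;  (1·δΔT/ΔT)² = (1×0.0123)² = 0.000151
δQ/Q = √(0.000730) = 0.0270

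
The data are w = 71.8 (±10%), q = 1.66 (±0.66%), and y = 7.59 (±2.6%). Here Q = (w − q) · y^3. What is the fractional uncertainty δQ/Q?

0.129

Let u = w − q = 70.1. δu = √(δw² + δq²) = √(51.6 + 0.000120) = 7.18, so δu/u = 0.102.
Q is then a monomial in u, y:
δQ/Q = √((δu/u)² + (3·δy/y)²) = √(0.0105 + 0.00608) = 0.129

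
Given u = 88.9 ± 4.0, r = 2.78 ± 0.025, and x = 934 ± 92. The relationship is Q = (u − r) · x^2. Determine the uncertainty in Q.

1.52e+07

Let w = u − r = 86.1. δw = √(δu² + δr²) = √(16.0 + 0.000625) = 4.00, so δw/w = 0.0464.
Q is then a monomial in w, x:
δQ/Q = √((δw/w)² + (2·δx/x)²) = √(0.00216 + 0.0388) = 0.202
Q = 7.51e+07, so δQ = 0.202 × 7.51e+07 = 1.52e+07.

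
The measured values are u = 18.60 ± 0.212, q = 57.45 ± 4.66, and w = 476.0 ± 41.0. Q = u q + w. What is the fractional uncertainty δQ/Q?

Let p = u·q = 1069. δp/p = √((1·δu/u)² + (1·δq/q)²) = √(0.000130 + 0.00658) = 0.0819, so δp = 87.5.
Q = p + w: δQ = √(δp² + δw²) = √(7660 + 1680) = 96.7
Q = 1545, so δQ/Q = 96.7/1545 = 0.0626.

0.0626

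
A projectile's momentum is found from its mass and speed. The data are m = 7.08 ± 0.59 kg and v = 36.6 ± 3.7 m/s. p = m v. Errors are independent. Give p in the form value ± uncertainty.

259 ± 33.9 kg·m/s

p is a product of powers, so relative uncertainties combine in quadrature:
  (1·δm/m)² = (1×0.0833)² = 0.00694;  (1·δv/v)² = (1×0.101)² = 0.0102
δp/p = √(0.0172) = 0.131
p = 259 kg·m/s, so δp = 0.131 × 259 = 33.9 kg·m/s.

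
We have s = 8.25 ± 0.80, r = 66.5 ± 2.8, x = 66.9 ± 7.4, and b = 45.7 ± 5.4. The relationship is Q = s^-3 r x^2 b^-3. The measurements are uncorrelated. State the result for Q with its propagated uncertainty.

Since Q is a product/quotient, work with relative uncertainties:
  (-3·δs/s)² = (-3×0.0970)² = 0.0846;  (1·δr/r)² = (1×0.0421)² = 0.00177;  (2·δx/x)² = (2×0.111)² = 0.0489;  (-3·δb/b)² = (-3×0.118)² = 0.126
δQ/Q = √(0.261) = 0.511
Q = 0.00555, so δQ = 0.511 × 0.00555 = 0.00284.

0.00555 ± 0.00284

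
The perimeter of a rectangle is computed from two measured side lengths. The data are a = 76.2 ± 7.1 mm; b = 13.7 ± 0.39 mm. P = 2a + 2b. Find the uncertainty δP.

14.2 mm

Sums and differences: (δP)² = Σ (cᵢ δxᵢ)².
  (2·δa)² = 202;  (2·δb)² = 0.608
δP = √(202) = 14.2 mm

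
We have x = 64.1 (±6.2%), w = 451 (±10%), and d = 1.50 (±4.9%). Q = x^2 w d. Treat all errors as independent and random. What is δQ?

4.63e+05

For a monomial Q ∝ x^2, w, d, fractional errors add in quadrature:
  (2·δx/x)² = (2×0.0620)² = 0.0154;  (1·δw/w)² = (1×0.100)² = 0.0100;  (1·δd/d)² = (1×0.0490)² = 0.00240
δQ/Q = √(0.0278) = 0.167
Q = 2.78e+06, so δQ = 0.167 × 2.78e+06 = 4.63e+05.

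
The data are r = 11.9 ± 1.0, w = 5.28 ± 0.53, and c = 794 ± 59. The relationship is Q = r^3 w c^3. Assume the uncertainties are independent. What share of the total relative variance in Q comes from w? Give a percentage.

(δQ/Q)² = (3·δr/r)² + (1·δw/w)² + (3·δc/c)²
  r term: (3×0.0840)² = 0.0636
  w term: (1×0.100)² = 0.0101
  c term: (3×0.0743)² = 0.0497
Total = 0.123. Share from w = 0.0101/0.123 = 0.0817.

8.17%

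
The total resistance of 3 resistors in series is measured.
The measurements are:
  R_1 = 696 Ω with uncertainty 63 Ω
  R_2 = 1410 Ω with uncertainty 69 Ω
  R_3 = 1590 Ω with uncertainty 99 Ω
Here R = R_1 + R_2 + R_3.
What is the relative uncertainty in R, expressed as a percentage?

Absolute uncertainties add in quadrature for a linear combination:
  (δR_1)² = 3970;  (δR_2)² = 4760;  (δR_3)² = 9800
δR = √(18500) = 136 Ω
R = 3700 Ω, so δR/R = 136/3700 = 0.0368.

3.68%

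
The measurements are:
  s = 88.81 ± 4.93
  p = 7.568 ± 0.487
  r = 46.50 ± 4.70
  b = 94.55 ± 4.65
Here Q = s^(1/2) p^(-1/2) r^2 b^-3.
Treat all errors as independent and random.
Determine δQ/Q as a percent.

Relative error in a monomial: (δQ/Q)² = Σ (nᵢ · δxᵢ/xᵢ)².
  (½·δs/s)² = (0.5×0.0555)² = 0.000770;  (−½·δp/p)² = (-0.5×0.0643)² = 0.00104;  (2·δr/r)² = (2×0.101)² = 0.0409;  (-3·δb/b)² = (-3×0.0492)² = 0.0218
δQ/Q = √(0.0644) = 0.254

25.4%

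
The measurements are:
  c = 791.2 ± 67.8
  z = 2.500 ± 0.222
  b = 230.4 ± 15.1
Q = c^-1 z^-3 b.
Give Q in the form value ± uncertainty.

0.01864 ± 0.00536

Q is a product of powers, so relative uncertainties combine in quadrature:
  (-1·δc/c)² = (-1×0.0857)² = 0.00734;  (-3·δz/z)² = (-3×0.0888)² = 0.0710;  (1·δb/b)² = (1×0.0655)² = 0.00430
δQ/Q = √(0.0826) = 0.287
Q = 0.01864, so δQ = 0.287 × 0.01864 = 0.00536.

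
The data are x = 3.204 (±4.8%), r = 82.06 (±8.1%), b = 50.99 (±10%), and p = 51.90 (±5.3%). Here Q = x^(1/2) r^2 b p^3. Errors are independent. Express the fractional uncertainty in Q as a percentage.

Q is a product of powers, so relative uncertainties combine in quadrature:
  (½·δx/x)² = (0.5×0.0480)² = 0.000576;  (2·δr/r)² = (2×0.0810)² = 0.0262;  (1·δb/b)² = (1×0.100)² = 0.0100;  (3·δp/p)² = (3×0.0530)² = 0.0253
δQ/Q = √(0.0621) = 0.249

24.9%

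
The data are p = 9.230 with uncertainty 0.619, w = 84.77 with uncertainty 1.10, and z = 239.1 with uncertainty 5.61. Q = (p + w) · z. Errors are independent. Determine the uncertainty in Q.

Let u = p + w = 94.00. δu = √(δp² + δw²) = √(0.383 + 1.21) = 1.26, so δu/u = 0.0134.
Q is then a monomial in u, z:
δQ/Q = √((δu/u)² + (1·δz/z)²) = √(0.000180 + 0.000551) = 0.0270
Q = 22480, so δQ = 0.0270 × 22480 = 608.

608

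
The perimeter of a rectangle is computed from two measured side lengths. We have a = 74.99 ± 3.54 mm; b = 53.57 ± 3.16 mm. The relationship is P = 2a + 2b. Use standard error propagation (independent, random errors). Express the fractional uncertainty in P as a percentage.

3.69%

Sums and differences: (δP)² = Σ (cᵢ δxᵢ)².
  (2·δa)² = 50.1;  (2·δb)² = 39.9
δP = √(90.1) = 9.49 mm
P = 257.1 mm, so δP/P = 9.49/257.1 = 0.0369.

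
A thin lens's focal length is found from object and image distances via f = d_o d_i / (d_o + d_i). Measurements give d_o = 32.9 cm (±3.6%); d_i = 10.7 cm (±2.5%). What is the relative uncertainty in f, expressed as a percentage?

∂f/∂d_o = (d_i/(d_o+d_i))² = 0.0602;  ∂f/∂d_i = (d_o/(d_o+d_i))² = 0.569
δf = √((∂f/∂d_o · δd_o)² + (∂f/∂d_i · δd_i)²) = √(0.00509 + 0.0232) = 0.168 cm
f = 8.07 cm, so δf/f = 0.168/8.07 = 0.0208.

2.08%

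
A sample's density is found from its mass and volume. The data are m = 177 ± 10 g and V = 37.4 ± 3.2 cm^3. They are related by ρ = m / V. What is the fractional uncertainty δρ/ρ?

Since ρ is a product/quotient, work with relative uncertainties:
  (1·δm/m)² = (1×0.0565)² = 0.00319;  (-1·δV/V)² = (-1×0.0856)² = 0.00732
δρ/ρ = √(0.0105) = 0.103

0.103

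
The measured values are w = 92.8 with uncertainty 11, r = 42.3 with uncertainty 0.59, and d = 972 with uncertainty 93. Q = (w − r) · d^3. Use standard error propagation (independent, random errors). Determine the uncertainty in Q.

1.67e+10

Let u = w − r = 50.5. δu = √(δw² + δr²) = √(121 + 0.348) = 11.0, so δu/u = 0.218.
Q is then a monomial in u, d:
δQ/Q = √((δu/u)² + (3·δd/d)²) = √(0.0476 + 0.0824) = 0.361
Q = 4.64e+10, so δQ = 0.361 × 4.64e+10 = 1.67e+10.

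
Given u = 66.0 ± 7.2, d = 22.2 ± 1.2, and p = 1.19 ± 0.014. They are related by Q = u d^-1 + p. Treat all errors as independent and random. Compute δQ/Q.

0.0870

Let w = u·d^-1 = 2.97. δw/w = √((1·δu/u)² + (-1·δd/d)²) = √(0.0119 + 0.00292) = 0.122, so δw = 0.362.
Q = w + p: δQ = √(δw² + δp²) = √(0.131 + 0.000196) = 0.362
Q = 4.16, so δQ/Q = 0.362/4.16 = 0.0870.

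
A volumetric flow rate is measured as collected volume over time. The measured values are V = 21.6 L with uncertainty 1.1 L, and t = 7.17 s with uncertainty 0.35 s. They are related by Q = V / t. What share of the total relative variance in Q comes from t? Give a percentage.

47.9%

(δQ/Q)² = (1·δV/V)² + (-1·δt/t)²
  V term: (1×0.0509)² = 0.00259
  t term: (-1×0.0488)² = 0.00238
Total = 0.00498. Share from t = 0.00238/0.00498 = 0.479.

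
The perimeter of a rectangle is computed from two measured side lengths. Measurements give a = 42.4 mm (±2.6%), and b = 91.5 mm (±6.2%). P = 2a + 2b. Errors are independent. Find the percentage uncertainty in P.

Absolute uncertainties add in quadrature for a linear combination:
  (2·δa)² = 4.86;  (2·δb)² = 129
δP = √(134) = 11.6 mm
P = 268 mm, so δP/P = 11.6/268 = 0.0432.

4.32%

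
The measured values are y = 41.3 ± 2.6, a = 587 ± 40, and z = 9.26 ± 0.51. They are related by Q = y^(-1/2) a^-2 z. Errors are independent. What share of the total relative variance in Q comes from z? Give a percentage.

(δQ/Q)² = (−½·δy/y)² + (-2·δa/a)² + (1·δz/z)²
  y term: (-0.5×0.0630)² = 0.000991
  a term: (-2×0.0681)² = 0.0186
  z term: (1×0.0551)² = 0.00303
Total = 0.0226. Share from z = 0.00303/0.0226 = 0.134.

13.4%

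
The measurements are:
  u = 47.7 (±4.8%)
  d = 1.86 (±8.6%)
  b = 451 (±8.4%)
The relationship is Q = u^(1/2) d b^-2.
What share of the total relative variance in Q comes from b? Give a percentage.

78.0%

(δQ/Q)² = (½·δu/u)² + (1·δd/d)² + (-2·δb/b)²
  u term: (0.5×0.0480)² = 0.000576
  d term: (1×0.0860)² = 0.00740
  b term: (-2×0.0840)² = 0.0282
Total = 0.0362. Share from b = 0.0282/0.0362 = 0.780.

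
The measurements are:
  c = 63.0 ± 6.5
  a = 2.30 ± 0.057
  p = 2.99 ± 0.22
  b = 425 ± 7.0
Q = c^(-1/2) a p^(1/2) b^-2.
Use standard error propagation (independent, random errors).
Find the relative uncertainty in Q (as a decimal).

0.0756

Products/powers → add relative errors in quadrature, weighted by exponent:
  (−½·δc/c)² = (-0.5×0.103)² = 0.00266;  (1·δa/a)² = (1×0.0248)² = 0.000614;  (½·δp/p)² = (0.5×0.0736)² = 0.00135;  (-2·δb/b)² = (-2×0.0165)² = 0.00109
δQ/Q = √(0.00571) = 0.0756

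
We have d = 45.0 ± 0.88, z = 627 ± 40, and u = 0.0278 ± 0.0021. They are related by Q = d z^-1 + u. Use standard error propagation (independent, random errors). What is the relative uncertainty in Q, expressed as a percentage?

Let p = d·z^-1 = 0.0718. δp/p = √((1·δd/d)² + (-1·δz/z)²) = √(0.000382 + 0.00407) = 0.0667, so δp = 0.00479.
Q = p + u: δQ = √(δp² + δu²) = √(2.29e-05 + 4.41e-06) = 0.00523
Q = 0.0996, so δQ/Q = 0.00523/0.0996 = 0.0525.

5.25%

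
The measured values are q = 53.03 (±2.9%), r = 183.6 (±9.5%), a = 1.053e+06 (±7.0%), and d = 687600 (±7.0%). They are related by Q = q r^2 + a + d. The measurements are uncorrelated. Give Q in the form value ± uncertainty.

Let p = q·r^2 = 1.788e+06. δp/p = √((1·δq/q)² + (2·δr/r)²) = √(0.000841 + 0.0361) = 0.192, so δp = 3.44e+05.
Q = p + a + d: δQ = √(δp² + δa² + δd²) = √(1.18e+11 + 5.43e+09 + 2.32e+09) = 3.55e+05
Q = 3.528e+06.

(3.528 ± 0.355) × 10^6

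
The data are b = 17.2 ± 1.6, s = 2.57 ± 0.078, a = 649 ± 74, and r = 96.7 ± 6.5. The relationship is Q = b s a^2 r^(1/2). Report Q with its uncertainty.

(1.83 ± 0.458) × 10^8

Products/powers → add relative errors in quadrature, weighted by exponent:
  (1·δb/b)² = (1×0.0930)² = 0.00865;  (1·δs/s)² = (1×0.0304)² = 0.000921;  (2·δa/a)² = (2×0.114)² = 0.0520;  (½·δr/r)² = (0.5×0.0672)² = 0.00113
δQ/Q = √(0.0627) = 0.250
Q = 1.83e+08, so δQ = 0.250 × 1.83e+08 = 4.58e+07.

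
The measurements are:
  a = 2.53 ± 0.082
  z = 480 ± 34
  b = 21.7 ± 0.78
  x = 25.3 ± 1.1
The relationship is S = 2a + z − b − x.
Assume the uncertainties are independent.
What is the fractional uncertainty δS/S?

S is a linear combination, so absolute uncertainties add in quadrature:
  (2·δa)² = 0.0269;  (δz)² = 1160;  (δb)² = 0.608;  (δx)² = 1.21
δS = √(1160) = 34.0
S = 438, so δS/S = 34.0/438 = 0.0777.

0.0777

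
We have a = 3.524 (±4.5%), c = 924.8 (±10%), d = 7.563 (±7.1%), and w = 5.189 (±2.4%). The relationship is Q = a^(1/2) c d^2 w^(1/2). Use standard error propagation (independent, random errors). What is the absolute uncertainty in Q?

Each factor contributes (exponent × relative error)² to (δQ/Q)²:
  (½·δa/a)² = (0.5×0.0450)² = 0.000506;  (1·δc/c)² = (1×0.100)² = 0.0100;  (2·δd/d)² = (2×0.0710)² = 0.0202;  (½·δw/w)² = (0.5×0.0240)² = 0.000144
δQ/Q = √(0.0308) = 0.176
Q = 226200, so δQ = 0.176 × 226200 = 39700.

39700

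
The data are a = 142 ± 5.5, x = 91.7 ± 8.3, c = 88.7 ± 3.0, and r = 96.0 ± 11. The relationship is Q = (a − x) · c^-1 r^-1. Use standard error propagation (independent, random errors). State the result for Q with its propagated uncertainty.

Let u = a − x = 50.3. δu = √(δa² + δx²) = √(30.2 + 68.9) = 9.96, so δu/u = 0.198.
Q is then a monomial in u, c, r:
δQ/Q = √((δu/u)² + (-1·δc/c)² + (-1·δr/r)²) = √(0.0392 + 0.00114 + 0.0131) = 0.231
Q = 0.00591, so δQ = 0.231 × 0.00591 = 0.00137.

0.00591 ± 0.00137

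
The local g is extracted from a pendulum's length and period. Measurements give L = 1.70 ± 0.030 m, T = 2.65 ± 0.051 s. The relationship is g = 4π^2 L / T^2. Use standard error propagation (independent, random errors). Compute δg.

g is a product of powers, so relative uncertainties combine in quadrature:
  (1·δL/L)² = (1×0.0176)² = 0.000311;  (-2·δT/T)² = (-2×0.0192)² = 0.00148
δg/g = √(0.00179) = 0.0423
g = 9.56 m/s^2, so δg = 0.0423 × 9.56 = 0.405 m/s^2.

0.405 m/s^2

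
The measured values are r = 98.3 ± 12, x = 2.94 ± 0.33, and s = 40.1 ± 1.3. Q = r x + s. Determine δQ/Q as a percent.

Let p = r·x = 289. δp/p = √((1·δr/r)² + (1·δx/x)²) = √(0.0149 + 0.0126) = 0.166, so δp = 47.9.
Q = p + s: δQ = √(δp² + δs²) = √(2300 + 1.69) = 47.9
Q = 329, so δQ/Q = 47.9/329 = 0.146.

14.6%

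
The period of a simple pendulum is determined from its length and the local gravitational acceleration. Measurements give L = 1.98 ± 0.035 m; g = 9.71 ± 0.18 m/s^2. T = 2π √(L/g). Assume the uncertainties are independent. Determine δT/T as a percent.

For a monomial T ∝ L^(1/2), g^(-1/2), fractional errors add in quadrature:
  (½·δL/L)² = (0.5×0.0177)² = 7.81e-05;  (−½·δg/g)² = (-0.5×0.0185)² = 8.59e-05
δT/T = √(0.000164) = 0.0128

1.28%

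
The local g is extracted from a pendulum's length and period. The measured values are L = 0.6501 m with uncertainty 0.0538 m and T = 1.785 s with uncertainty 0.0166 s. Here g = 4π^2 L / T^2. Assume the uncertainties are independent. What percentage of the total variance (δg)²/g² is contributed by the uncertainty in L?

(δg/g)² = (1·δL/L)² + (-2·δT/T)²
  L term: (1×0.0828)² = 0.00685
  T term: (-2×0.00930)² = 0.000346
Total = 0.00719. Share from L = 0.00685/0.00719 = 0.952.

95.2%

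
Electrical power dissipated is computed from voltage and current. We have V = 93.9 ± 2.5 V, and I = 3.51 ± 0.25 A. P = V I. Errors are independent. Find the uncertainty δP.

Products/powers → add relative errors in quadrature, weighted by exponent:
  (1·δV/V)² = (1×0.0266)² = 0.000709;  (1·δI/I)² = (1×0.0712)² = 0.00507
δP/P = √(0.00578) = 0.0760
P = 330 W, so δP = 0.0760 × 330 = 25.1 W.

25.1 W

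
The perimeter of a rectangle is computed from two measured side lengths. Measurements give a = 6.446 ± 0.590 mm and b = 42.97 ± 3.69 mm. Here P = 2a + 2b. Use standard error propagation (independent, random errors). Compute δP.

7.47 mm

P is a linear combination, so absolute uncertainties add in quadrature:
  (2·δa)² = 1.39;  (2·δb)² = 54.5
δP = √(55.9) = 7.47 mm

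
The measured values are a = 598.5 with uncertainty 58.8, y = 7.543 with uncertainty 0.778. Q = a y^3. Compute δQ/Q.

0.325

Since Q is a product/quotient, work with relative uncertainties:
  (1·δa/a)² = (1×0.0982)² = 0.00965;  (3·δy/y)² = (3×0.103)² = 0.0957
δQ/Q = √(0.105) = 0.325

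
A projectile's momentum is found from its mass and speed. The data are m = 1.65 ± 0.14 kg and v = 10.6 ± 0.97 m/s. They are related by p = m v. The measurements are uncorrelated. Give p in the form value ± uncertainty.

17.5 ± 2.18 kg·m/s

Relative error in a monomial: (δp/p)² = Σ (nᵢ · δxᵢ/xᵢ)².
  (1·δm/m)² = (1×0.0848)² = 0.00720;  (1·δv/v)² = (1×0.0915)² = 0.00837
δp/p = √(0.0156) = 0.125
p = 17.5 kg·m/s, so δp = 0.125 × 17.5 = 2.18 kg·m/s.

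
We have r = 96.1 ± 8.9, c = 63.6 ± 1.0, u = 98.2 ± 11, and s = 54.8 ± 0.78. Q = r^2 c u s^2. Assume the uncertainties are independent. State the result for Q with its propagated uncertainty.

Since Q is a product/quotient, work with relative uncertainties:
  (2·δr/r)² = (2×0.0926)² = 0.0343;  (1·δc/c)² = (1×0.0157)² = 0.000247;  (1·δu/u)² = (1×0.112)² = 0.0125;  (2·δs/s)² = (2×0.0142)² = 0.000810
δQ/Q = √(0.0479) = 0.219
Q = 1.73e+11, so δQ = 0.219 × 1.73e+11 = 3.79e+10.

(1.73 ± 0.379) × 10^11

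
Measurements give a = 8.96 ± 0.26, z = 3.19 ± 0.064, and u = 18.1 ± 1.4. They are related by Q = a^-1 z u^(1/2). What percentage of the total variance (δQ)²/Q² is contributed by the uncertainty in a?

30.7%

(δQ/Q)² = (-1·δa/a)² + (1·δz/z)² + (½·δu/u)²
  a term: (-1×0.0290)² = 0.000842
  z term: (1×0.0201)² = 0.000403
  u term: (0.5×0.0773)² = 0.00150
Total = 0.00274. Share from a = 0.000842/0.00274 = 0.307.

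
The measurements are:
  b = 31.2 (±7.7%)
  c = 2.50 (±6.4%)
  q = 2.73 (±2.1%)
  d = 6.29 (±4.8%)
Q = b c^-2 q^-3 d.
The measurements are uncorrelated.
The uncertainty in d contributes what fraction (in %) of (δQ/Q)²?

(δQ/Q)² = (1·δb/b)² + (-2·δc/c)² + (-3·δq/q)² + (1·δd/d)²
  b term: (1×0.0770)² = 0.00593
  c term: (-2×0.0640)² = 0.0164
  q term: (-3×0.0210)² = 0.00397
  d term: (1×0.0480)² = 0.00230
Total = 0.0286. Share from d = 0.00230/0.0286 = 0.0806.

8.06%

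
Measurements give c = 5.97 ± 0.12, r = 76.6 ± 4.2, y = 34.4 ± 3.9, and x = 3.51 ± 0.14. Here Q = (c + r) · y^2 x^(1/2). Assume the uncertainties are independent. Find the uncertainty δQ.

42700

Let u = c + r = 82.6. δu = √(δc² + δr²) = √(0.0144 + 17.6) = 4.20, so δu/u = 0.0509.
Q is then a monomial in u, y, x:
δQ/Q = √((δu/u)² + (2·δy/y)² + (½·δx/x)²) = √(0.00259 + 0.0514 + 0.000398) = 0.233
Q = 1.83e+05, so δQ = 0.233 × 1.83e+05 = 42700.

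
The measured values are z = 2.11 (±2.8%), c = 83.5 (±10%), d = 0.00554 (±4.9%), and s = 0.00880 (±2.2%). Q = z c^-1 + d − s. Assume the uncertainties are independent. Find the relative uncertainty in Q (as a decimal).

0.120

Let p = z·c^-1 = 0.0253. δp/p = √((1·δz/z)² + (-1·δc/c)²) = √(0.000784 + 0.0100) = 0.104, so δp = 0.00262.
Q = p + d − s: δQ = √(δp² + δd² + δs²) = √(6.89e-06 + 7.37e-08 + 3.75e-08) = 0.00265
Q = 0.0220, so δQ/Q = 0.00265/0.0220 = 0.120.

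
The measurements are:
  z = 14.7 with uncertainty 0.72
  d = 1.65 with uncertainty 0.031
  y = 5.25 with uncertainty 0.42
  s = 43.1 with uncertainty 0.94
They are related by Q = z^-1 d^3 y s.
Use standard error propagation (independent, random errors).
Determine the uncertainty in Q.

Each factor contributes (exponent × relative error)² to (δQ/Q)²:
  (-1·δz/z)² = (-1×0.0490)² = 0.00240;  (3·δd/d)² = (3×0.0188)² = 0.00318;  (1·δy/y)² = (1×0.0800)² = 0.00640;  (1·δs/s)² = (1×0.0218)² = 0.000476
δQ/Q = √(0.0125) = 0.112
Q = 69.1, so δQ = 0.112 × 69.1 = 7.72.

7.72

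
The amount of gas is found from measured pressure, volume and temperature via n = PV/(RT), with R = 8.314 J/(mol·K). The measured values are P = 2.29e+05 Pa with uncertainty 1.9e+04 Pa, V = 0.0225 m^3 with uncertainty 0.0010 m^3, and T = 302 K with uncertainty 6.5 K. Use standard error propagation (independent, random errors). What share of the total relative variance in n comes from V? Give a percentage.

(δn/n)² = (1·δP/P)² + (1·δV/V)² + (-1·δT/T)²
  P term: (1×0.0830)² = 0.00688
  V term: (1×0.0444)² = 0.00198
  T term: (-1×0.0215)² = 0.000463
Total = 0.00932. Share from V = 0.00198/0.00932 = 0.212.

21.2%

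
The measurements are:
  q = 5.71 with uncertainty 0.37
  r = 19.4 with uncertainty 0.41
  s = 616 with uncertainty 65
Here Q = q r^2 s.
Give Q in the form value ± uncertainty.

(1.32 ± 0.173) × 10^6

For a monomial Q ∝ q, r^2, s, fractional errors add in quadrature:
  (1·δq/q)² = (1×0.0648)² = 0.00420;  (2·δr/r)² = (2×0.0211)² = 0.00179;  (1·δs/s)² = (1×0.106)² = 0.0111
δQ/Q = √(0.0171) = 0.131
Q = 1.32e+06, so δQ = 0.131 × 1.32e+06 = 1.73e+05.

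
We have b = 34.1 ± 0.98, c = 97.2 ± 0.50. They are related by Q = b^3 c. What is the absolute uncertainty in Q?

3.33e+05

Q is a product of powers, so relative uncertainties combine in quadrature:
  (3·δb/b)² = (3×0.0287)² = 0.00743;  (1·δc/c)² = (1×0.00514)² = 2.65e-05
δQ/Q = √(0.00746) = 0.0864
Q = 3.85e+06, so δQ = 0.0864 × 3.85e+06 = 3.33e+05.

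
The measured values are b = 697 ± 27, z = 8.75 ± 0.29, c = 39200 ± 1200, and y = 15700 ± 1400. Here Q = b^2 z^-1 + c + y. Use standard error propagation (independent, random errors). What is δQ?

5030

Let p = b^2·z^-1 = 55500. δp/p = √((2·δb/b)² + (-1·δz/z)²) = √(0.00600 + 0.00110) = 0.0843, so δp = 4680.
Q = p + c + y: δQ = √(δp² + δc² + δy²) = √(2.19e+07 + 1.44e+06 + 1.96e+06) = 5030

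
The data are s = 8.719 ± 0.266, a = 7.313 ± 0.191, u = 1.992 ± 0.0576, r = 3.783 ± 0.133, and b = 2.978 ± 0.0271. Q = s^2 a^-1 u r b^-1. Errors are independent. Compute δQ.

Relative error in a monomial: (δQ/Q)² = Σ (nᵢ · δxᵢ/xᵢ)².
  (2·δs/s)² = (2×0.0305)² = 0.00372;  (-1·δa/a)² = (-1×0.0261)² = 0.000682;  (1·δu/u)² = (1×0.0289)² = 0.000836;  (1·δr/r)² = (1×0.0352)² = 0.00124;  (-1·δb/b)² = (-1×0.00910)² = 8.28e-05
δQ/Q = √(0.00656) = 0.0810
Q = 26.31, so δQ = 0.0810 × 26.31 = 2.13.

2.13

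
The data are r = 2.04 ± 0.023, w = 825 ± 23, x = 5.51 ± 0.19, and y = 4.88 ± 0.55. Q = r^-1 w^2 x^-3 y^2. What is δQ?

12100

Since Q is a product/quotient, work with relative uncertainties:
  (-1·δr/r)² = (-1×0.0113)² = 0.000127;  (2·δw/w)² = (2×0.0279)² = 0.00311;  (-3·δx/x)² = (-3×0.0345)² = 0.0107;  (2·δy/y)² = (2×0.113)² = 0.0508
δQ/Q = √(0.0647) = 0.254
Q = 47500, so δQ = 0.254 × 47500 = 12100.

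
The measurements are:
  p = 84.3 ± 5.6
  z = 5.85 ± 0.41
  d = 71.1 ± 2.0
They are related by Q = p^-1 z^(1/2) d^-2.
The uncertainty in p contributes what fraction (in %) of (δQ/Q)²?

(δQ/Q)² = (-1·δp/p)² + (½·δz/z)² + (-2·δd/d)²
  p term: (-1×0.0664)² = 0.00441
  z term: (0.5×0.0701)² = 0.00123
  d term: (-2×0.0281)² = 0.00317
Total = 0.00881. Share from p = 0.00441/0.00881 = 0.501.

50.1%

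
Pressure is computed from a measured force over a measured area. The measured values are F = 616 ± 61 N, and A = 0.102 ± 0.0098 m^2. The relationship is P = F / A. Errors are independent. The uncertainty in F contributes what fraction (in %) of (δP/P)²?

51.5%

(δP/P)² = (1·δF/F)² + (-1·δA/A)²
  F term: (1×0.0990)² = 0.00981
  A term: (-1×0.0961)² = 0.00923
Total = 0.0190. Share from F = 0.00981/0.0190 = 0.515.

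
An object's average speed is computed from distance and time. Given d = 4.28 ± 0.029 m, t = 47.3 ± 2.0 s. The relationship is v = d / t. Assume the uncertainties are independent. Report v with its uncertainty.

Each factor contributes (exponent × relative error)² to (δv/v)²:
  (1·δd/d)² = (1×0.00678)² = 4.59e-05;  (-1·δt/t)² = (-1×0.0423)² = 0.00179
δv/v = √(0.00183) = 0.0428
v = 0.0905 m/s, so δv = 0.0428 × 0.0905 = 0.00387 m/s.

0.0905 ± 0.00387 m/s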